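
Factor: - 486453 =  - 3^1 * 11^1*14741^1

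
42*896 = 37632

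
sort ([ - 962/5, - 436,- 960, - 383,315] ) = [ - 960, - 436, - 383, - 962/5,315 ] 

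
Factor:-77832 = -2^3 * 3^2*23^1  *  47^1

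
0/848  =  0 = 0.00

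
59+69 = 128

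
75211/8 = 75211/8 = 9401.38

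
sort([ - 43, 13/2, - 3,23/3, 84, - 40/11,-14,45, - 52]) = [  -  52, - 43,-14, - 40/11, - 3,13/2,23/3,45, 84 ]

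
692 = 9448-8756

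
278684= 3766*74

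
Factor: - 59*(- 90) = 5310=2^1*3^2*5^1*59^1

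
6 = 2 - - 4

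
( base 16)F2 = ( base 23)ac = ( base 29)8a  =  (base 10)242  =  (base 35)6W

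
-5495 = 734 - 6229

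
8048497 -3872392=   4176105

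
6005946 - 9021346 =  - 3015400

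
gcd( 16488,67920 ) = 24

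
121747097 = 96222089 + 25525008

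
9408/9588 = 784/799 = 0.98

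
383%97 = 92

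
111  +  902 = 1013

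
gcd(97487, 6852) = 1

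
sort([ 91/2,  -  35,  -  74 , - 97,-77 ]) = [ - 97,-77,-74, - 35,91/2]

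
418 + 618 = 1036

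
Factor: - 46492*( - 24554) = 2^3* 59^1*197^1*  12277^1  =  1141564568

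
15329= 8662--6667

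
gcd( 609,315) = 21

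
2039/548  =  3+395/548 = 3.72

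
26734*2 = 53468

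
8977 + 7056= 16033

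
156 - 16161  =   - 16005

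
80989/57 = 1420+49/57 = 1420.86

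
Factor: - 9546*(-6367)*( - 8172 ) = - 496689109704 = -2^3*3^3*37^1*  43^1*227^1*6367^1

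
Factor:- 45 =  - 3^2*5^1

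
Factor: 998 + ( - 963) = 35 =5^1*7^1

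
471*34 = 16014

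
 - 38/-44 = 19/22 = 0.86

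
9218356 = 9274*994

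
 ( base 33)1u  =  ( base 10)63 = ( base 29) 25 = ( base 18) 39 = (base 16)3F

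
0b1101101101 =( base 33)QJ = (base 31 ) S9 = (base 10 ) 877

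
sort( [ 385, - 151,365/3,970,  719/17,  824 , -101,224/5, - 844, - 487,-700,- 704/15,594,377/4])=[ -844,  -  700, - 487, - 151, - 101,  -  704/15,719/17,  224/5,  377/4,365/3,385, 594,824,970] 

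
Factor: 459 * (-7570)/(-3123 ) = 386070/347 = 2^1*3^1*5^1*17^1*347^( - 1)*757^1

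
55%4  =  3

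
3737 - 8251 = -4514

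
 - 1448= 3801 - 5249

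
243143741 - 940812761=-697669020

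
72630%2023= 1825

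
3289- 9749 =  - 6460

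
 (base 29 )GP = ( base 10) 489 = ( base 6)2133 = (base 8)751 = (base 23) L6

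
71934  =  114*631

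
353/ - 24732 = - 1  +  24379/24732= -0.01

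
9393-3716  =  5677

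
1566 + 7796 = 9362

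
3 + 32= 35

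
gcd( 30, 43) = 1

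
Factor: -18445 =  - 5^1*7^1 * 17^1*31^1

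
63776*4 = 255104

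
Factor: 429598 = 2^1*13^2*31^1*41^1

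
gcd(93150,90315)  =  405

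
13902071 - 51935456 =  - 38033385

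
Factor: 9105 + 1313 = 10418 = 2^1 * 5209^1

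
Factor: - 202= - 2^1*101^1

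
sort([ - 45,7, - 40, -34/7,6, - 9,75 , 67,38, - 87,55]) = [-87, - 45 , - 40, - 9,-34/7,6  ,  7, 38,55,67,75]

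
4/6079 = 4/6079 = 0.00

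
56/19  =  2+18/19 = 2.95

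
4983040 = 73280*68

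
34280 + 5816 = 40096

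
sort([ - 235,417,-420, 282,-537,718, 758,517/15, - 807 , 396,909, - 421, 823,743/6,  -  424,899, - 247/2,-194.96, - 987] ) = [-987, - 807,-537, - 424, - 421, - 420, - 235,-194.96, - 247/2 , 517/15, 743/6,282,396,417 , 718,758,823,899,909] 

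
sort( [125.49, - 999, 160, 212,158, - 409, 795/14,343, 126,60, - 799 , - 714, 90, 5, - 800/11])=[ - 999,  -  799, - 714,-409,- 800/11,5, 795/14,  60, 90 , 125.49, 126,158, 160,212 , 343 ]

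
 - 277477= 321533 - 599010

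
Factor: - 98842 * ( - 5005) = 2^1*5^1*7^1*11^1 * 13^1*73^1*677^1 = 494704210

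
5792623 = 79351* 73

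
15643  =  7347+8296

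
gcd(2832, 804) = 12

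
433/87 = 433/87 = 4.98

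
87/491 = 87/491=0.18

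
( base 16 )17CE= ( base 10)6094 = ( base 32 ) 5ue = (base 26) 90a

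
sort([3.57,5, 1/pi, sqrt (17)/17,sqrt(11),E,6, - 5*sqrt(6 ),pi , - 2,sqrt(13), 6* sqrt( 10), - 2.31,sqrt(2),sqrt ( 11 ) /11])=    [ - 5*sqrt (6), - 2.31,-2,sqrt ( 17)/17, sqrt( 11)/11,1/pi,sqrt( 2),E,pi, sqrt( 11),3.57,sqrt(13),5,6 , 6*sqrt(10)]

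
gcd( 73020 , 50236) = 4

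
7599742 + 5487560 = 13087302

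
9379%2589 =1612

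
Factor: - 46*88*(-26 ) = 105248 = 2^5*11^1*13^1*23^1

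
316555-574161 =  - 257606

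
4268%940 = 508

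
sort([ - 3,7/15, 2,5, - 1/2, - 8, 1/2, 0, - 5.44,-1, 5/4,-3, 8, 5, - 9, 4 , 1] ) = [ - 9, - 8, - 5.44, - 3, - 3 , - 1, -1/2, 0,7/15, 1/2 , 1,5/4, 2, 4, 5,5,8]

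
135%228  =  135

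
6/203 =6/203 = 0.03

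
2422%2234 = 188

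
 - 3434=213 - 3647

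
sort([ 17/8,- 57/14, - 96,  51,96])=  [ - 96, - 57/14, 17/8, 51,96] 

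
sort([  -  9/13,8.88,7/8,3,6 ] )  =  [ - 9/13, 7/8,3,6,8.88] 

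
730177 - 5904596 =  - 5174419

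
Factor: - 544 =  - 2^5*  17^1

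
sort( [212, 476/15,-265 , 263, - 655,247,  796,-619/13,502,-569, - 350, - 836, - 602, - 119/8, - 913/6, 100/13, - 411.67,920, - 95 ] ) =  [ - 836, - 655, - 602, -569, - 411.67, - 350, - 265, - 913/6, - 95, - 619/13 ,  -  119/8, 100/13, 476/15, 212,247,  263,  502,796,920 ]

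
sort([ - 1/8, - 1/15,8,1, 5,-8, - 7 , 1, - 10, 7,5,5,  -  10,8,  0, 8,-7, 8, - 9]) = [ - 10, - 10, - 9, - 8 ,- 7  , - 7, - 1/8, - 1/15 , 0, 1, 1, 5, 5, 5, 7 , 8, 8, 8,8 ]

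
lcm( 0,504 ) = 0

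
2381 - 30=2351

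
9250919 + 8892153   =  18143072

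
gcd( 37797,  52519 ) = 1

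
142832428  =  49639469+93192959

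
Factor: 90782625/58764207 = 5^3*19^( - 1 ) * 233^1*  1039^1 *1030951^( - 1) = 30260875/19588069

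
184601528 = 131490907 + 53110621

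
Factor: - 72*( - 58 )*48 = 200448 =2^8*3^3*29^1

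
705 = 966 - 261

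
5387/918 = 5 +797/918 = 5.87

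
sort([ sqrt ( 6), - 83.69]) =[ - 83.69, sqrt(6) ]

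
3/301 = 3/301 = 0.01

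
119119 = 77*1547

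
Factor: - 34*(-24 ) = 2^4 * 3^1*17^1= 816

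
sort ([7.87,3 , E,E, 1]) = [ 1 , E,E, 3 , 7.87]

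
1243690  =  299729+943961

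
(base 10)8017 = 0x1f51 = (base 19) 133i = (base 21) I3G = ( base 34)6VR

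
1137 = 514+623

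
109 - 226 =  - 117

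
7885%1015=780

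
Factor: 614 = 2^1*307^1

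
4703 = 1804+2899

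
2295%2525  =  2295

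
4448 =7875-3427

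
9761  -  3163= 6598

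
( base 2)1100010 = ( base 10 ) 98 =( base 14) 70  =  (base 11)8A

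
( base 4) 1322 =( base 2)1111010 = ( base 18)6E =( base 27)4e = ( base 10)122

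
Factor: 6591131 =853^1*7727^1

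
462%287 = 175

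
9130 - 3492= 5638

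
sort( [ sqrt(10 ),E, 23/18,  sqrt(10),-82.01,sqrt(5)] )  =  [ -82.01, 23/18, sqrt(5) , E, sqrt(10 ), sqrt( 10 )]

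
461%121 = 98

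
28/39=28/39=0.72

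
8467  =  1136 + 7331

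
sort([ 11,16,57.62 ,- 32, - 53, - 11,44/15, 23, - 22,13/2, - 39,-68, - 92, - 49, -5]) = [ - 92, - 68 ,- 53, - 49, - 39, - 32, - 22, - 11,-5,44/15, 13/2,11,16,23,57.62]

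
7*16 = 112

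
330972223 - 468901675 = -137929452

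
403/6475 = 403/6475 = 0.06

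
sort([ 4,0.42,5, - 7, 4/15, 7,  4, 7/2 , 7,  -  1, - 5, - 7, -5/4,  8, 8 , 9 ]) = [ - 7,-7, - 5, - 5/4, - 1 , 4/15,0.42, 7/2,4,4,5,  7, 7, 8, 8,9]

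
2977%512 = 417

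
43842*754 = 33056868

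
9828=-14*(-702) 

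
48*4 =192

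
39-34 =5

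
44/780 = 11/195 = 0.06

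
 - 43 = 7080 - 7123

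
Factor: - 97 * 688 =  - 2^4*43^1*97^1 = -  66736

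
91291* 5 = 456455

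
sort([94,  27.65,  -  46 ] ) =[ - 46, 27.65,94]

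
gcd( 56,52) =4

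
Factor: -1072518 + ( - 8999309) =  - 10071827 = - 10071827^1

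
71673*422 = 30246006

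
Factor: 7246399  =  751^1*9649^1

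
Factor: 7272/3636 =2^1=2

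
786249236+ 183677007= 969926243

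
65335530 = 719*90870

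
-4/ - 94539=4/94539 = 0.00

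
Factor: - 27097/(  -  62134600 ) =2^ ( - 3)*5^( - 2 )*7^3*11^(-1 )*61^(-1 )*79^1*463^( - 1 ) 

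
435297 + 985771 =1421068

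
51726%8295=1956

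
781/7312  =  781/7312=0.11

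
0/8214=0 = 0.00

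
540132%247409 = 45314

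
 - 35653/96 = -35653/96 = - 371.39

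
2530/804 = 1265/402 = 3.15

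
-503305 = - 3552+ - 499753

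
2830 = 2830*1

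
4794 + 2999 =7793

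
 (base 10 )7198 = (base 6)53154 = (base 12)41BA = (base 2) 1110000011110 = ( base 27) 9NG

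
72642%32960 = 6722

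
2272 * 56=127232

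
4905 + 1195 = 6100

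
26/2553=26/2553 = 0.01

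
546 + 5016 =5562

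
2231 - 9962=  - 7731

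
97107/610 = 159+117/610 = 159.19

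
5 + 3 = 8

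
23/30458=23/30458=0.00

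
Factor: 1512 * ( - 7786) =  - 2^4 * 3^3 * 7^1*17^1*229^1=- 11772432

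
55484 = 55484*1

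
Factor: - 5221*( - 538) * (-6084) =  - 2^3*3^2*13^2* 23^1 * 227^1*269^1  =  - 17089335432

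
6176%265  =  81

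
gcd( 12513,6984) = 291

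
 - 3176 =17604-20780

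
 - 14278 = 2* ( - 7139 ) 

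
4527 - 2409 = 2118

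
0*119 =0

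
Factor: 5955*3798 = 22617090 = 2^1 * 3^3*5^1*211^1*397^1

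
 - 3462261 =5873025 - 9335286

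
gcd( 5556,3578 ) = 2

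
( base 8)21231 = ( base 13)4054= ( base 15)2957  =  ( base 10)8857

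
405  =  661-256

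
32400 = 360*90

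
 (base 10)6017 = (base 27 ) 86n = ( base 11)4580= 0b1011110000001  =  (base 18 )10A5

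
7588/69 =109 + 67/69=109.97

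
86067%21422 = 379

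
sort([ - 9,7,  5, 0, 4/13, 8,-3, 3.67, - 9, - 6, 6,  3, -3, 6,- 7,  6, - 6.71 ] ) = [ - 9,- 9, - 7, - 6.71, - 6, - 3, -3, 0, 4/13,3,3.67, 5,6, 6,6,  7, 8 ]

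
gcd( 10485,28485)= 45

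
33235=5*6647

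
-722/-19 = 38/1 = 38.00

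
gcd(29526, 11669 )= 7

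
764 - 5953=-5189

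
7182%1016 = 70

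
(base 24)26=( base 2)110110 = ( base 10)54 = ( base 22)2A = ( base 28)1Q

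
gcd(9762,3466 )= 2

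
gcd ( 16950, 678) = 678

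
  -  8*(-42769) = 342152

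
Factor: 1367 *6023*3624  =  2^3 * 3^1 * 19^1*151^1*317^1* 1367^1 = 29837990184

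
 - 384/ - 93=4 + 4/31 = 4.13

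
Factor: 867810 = 2^1 * 3^1 *5^1 * 28927^1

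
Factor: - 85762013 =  - 85762013^1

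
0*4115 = 0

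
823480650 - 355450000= 468030650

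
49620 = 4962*10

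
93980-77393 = 16587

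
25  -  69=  - 44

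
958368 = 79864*12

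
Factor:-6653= - 6653^1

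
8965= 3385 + 5580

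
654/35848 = 327/17924 = 0.02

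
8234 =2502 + 5732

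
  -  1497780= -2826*530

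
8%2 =0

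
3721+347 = 4068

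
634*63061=39980674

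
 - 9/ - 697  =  9/697 = 0.01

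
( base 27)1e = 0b101001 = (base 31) 1a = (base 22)1J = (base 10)41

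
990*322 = 318780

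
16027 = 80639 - 64612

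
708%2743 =708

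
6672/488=13  +  41/61 = 13.67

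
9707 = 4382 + 5325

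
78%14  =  8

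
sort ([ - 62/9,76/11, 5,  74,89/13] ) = [ - 62/9,  5,89/13,76/11, 74]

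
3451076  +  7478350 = 10929426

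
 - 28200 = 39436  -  67636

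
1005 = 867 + 138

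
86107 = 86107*1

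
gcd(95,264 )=1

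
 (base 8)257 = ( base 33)5A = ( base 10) 175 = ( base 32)5F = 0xaf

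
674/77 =8 + 58/77= 8.75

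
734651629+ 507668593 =1242320222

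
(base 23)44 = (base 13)75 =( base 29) 39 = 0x60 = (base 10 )96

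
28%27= 1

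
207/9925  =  207/9925= 0.02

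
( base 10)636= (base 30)L6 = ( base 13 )39c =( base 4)21330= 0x27C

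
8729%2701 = 626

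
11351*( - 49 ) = -556199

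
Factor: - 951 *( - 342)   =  325242 = 2^1 * 3^3 *19^1*317^1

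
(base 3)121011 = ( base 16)1B4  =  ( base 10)436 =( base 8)664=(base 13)277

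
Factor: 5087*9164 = 46617268 =2^2*29^1 * 79^1*5087^1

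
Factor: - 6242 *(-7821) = 2^1*3^2*11^1*79^1*3121^1= 48818682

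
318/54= 53/9= 5.89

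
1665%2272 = 1665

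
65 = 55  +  10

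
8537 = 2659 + 5878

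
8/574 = 4/287 = 0.01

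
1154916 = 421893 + 733023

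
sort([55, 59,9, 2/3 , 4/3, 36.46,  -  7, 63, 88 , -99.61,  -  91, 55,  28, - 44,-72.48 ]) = [ - 99.61,-91, - 72.48, - 44, - 7,2/3,4/3,9,28, 36.46,55,55,59 , 63,88]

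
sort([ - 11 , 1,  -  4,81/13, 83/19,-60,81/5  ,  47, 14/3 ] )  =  [ - 60, - 11, - 4,1, 83/19,14/3, 81/13,81/5 , 47]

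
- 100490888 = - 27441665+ -73049223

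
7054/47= 7054/47 = 150.09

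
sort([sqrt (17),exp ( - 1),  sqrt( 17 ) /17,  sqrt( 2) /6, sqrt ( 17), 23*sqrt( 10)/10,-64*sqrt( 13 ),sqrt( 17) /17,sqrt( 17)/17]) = [ - 64*sqrt( 13 ),sqrt( 2)/6,sqrt(17)/17,sqrt( 17 ) /17, sqrt( 17)/17,exp( - 1), sqrt( 17)  ,  sqrt( 17 ), 23*sqrt( 10 )/10]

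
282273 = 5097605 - 4815332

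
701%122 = 91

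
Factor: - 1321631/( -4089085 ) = 5^( - 1 )*7^( - 1)*11^( - 1) * 13^ (  -  1)*17^1*19^( - 1 )*43^( - 1)*77743^1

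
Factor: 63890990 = 2^1*5^1*97^1*65867^1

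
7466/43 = 173+ 27/43 = 173.63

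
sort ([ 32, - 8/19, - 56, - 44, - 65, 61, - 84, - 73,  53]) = [ - 84, - 73, - 65, - 56, - 44,-8/19 , 32,  53, 61]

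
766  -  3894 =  - 3128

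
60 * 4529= 271740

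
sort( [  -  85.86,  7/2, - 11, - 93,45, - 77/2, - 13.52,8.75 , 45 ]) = [  -  93,  -  85.86, - 77/2, -13.52 , - 11 , 7/2, 8.75,45,45]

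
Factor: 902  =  2^1* 11^1*41^1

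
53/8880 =53/8880 = 0.01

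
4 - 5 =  - 1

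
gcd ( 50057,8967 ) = 7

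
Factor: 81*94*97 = 738558 = 2^1*3^4*47^1*97^1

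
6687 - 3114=3573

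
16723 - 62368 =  - 45645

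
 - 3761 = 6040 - 9801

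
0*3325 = 0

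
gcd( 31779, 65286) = 27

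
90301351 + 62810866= 153112217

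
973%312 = 37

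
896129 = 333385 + 562744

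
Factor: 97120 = 2^5*5^1*607^1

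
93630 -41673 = 51957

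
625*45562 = 28476250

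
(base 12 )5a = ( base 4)1012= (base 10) 70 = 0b1000110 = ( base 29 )2c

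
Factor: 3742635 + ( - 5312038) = - 11^1 * 142673^1= -1569403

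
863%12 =11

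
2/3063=2/3063=   0.00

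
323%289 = 34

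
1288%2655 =1288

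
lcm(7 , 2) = 14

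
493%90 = 43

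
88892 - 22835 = 66057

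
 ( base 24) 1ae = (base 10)830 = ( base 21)1ib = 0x33e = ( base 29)si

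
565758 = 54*10477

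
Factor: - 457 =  - 457^1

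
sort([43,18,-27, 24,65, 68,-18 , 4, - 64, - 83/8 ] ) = [ - 64,-27, - 18, - 83/8,4,18, 24, 43 , 65, 68]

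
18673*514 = 9597922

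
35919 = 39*921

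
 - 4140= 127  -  4267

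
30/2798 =15/1399= 0.01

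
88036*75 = 6602700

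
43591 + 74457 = 118048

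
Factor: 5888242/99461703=2^1*3^(-1 ) *11^(-1 )*383^1*7687^1*3013991^(-1) 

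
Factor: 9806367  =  3^1*83^1*39383^1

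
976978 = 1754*557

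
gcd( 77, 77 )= 77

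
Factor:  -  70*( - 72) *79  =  398160 = 2^4*3^2*5^1 * 7^1 * 79^1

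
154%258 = 154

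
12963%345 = 198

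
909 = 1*909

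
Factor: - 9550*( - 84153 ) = 803661150 = 2^1*3^1*5^2 *191^1 * 28051^1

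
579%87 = 57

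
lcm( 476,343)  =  23324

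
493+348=841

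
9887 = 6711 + 3176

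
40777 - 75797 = -35020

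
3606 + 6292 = 9898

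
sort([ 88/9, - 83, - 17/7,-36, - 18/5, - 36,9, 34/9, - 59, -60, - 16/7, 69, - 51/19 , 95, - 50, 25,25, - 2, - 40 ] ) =[ - 83, - 60, - 59, - 50, - 40,-36, - 36, - 18/5, - 51/19, - 17/7, - 16/7,- 2,34/9, 9,88/9, 25, 25,69, 95] 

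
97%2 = 1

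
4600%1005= 580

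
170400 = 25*6816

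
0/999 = 0 = 0.00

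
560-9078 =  - 8518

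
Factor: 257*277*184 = 2^3*23^1 * 257^1 * 277^1 = 13098776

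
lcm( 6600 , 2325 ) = 204600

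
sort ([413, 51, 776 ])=[51, 413,776 ]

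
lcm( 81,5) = 405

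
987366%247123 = 245997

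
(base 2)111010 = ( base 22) 2e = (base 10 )58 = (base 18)34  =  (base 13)46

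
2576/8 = 322= 322.00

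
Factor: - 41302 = - 2^1*107^1*193^1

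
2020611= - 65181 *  ( - 31)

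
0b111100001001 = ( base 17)D57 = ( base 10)3849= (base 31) 405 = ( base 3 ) 12021120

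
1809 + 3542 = 5351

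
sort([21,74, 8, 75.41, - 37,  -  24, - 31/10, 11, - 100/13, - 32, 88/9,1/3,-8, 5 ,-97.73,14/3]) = [-97.73, - 37, - 32,-24, - 8, - 100/13, - 31/10, 1/3,14/3,5, 8, 88/9, 11,  21, 74, 75.41 ]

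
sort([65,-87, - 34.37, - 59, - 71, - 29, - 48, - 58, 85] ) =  [-87,  -  71,-59,-58, - 48, - 34.37,-29, 65,85] 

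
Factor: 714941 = 523^1 * 1367^1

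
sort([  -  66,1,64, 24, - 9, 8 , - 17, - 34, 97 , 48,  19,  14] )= [ - 66 , -34, - 17,-9, 1,8, 14,19,24,48,64,97]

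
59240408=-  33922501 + 93162909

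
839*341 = 286099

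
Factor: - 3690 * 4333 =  - 2^1*3^2*5^1*7^1 *41^1 * 619^1 =- 15988770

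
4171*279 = 1163709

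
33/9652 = 33/9652 = 0.00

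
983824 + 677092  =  1660916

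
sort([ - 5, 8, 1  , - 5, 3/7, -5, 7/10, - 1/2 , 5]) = [ - 5,-5,-5, - 1/2,3/7, 7/10, 1, 5, 8 ]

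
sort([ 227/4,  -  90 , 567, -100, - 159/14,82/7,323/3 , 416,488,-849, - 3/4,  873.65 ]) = [ - 849,  -  100, - 90, - 159/14,- 3/4, 82/7 , 227/4,323/3,  416,488, 567,873.65 ] 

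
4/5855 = 4/5855 = 0.00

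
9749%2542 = 2123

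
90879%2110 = 149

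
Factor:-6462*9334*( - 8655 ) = 522037645740 = 2^2*3^3*5^1*13^1*359^2*577^1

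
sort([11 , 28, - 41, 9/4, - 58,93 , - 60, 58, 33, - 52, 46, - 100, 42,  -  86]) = [ - 100, - 86, - 60 , - 58, - 52, - 41 , 9/4,11,28, 33, 42, 46,58,93 ]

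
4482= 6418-1936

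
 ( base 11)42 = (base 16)2e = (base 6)114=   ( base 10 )46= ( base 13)37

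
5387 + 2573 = 7960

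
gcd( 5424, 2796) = 12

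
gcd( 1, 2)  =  1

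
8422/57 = 147 + 43/57 = 147.75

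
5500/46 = 2750/23 = 119.57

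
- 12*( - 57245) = 686940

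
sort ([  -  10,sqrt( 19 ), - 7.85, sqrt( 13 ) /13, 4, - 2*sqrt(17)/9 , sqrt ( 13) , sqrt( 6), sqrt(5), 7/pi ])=[-10, - 7.85, - 2*sqrt ( 17)/9,sqrt(13)/13,7/pi,sqrt ( 5),sqrt( 6 ),sqrt(13) , 4,sqrt( 19)]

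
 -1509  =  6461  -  7970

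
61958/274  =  30979/137 =226.12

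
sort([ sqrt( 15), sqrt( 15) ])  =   [ sqrt( 15), sqrt( 15)]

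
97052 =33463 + 63589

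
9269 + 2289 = 11558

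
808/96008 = 101/12001 = 0.01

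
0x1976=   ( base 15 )1DE8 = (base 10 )6518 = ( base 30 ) 778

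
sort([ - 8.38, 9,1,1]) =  [ - 8.38,1,1, 9]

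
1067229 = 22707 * 47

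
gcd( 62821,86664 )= 1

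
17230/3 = 17230/3  =  5743.33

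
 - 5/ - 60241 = 5/60241 = 0.00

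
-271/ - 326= 271/326=0.83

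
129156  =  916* 141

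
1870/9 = 1870/9 = 207.78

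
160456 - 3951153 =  - 3790697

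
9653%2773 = 1334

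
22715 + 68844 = 91559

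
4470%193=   31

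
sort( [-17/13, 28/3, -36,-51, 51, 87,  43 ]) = [ - 51,- 36 , - 17/13,28/3, 43,  51,  87]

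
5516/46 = 119+21/23 = 119.91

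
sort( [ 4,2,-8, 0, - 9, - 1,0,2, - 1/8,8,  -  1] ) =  [ - 9, - 8, - 1,  -  1, - 1/8, 0,0,2 , 2,4 , 8 ] 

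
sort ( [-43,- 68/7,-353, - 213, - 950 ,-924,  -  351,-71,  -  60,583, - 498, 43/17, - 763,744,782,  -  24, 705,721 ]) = [ - 950,  -  924, - 763,  -  498 , - 353,  -  351, - 213, - 71,  -  60, - 43, - 24, -68/7, 43/17, 583, 705 , 721,744,782 ]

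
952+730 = 1682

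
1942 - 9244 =  -  7302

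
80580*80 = 6446400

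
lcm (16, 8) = 16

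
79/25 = 79/25  =  3.16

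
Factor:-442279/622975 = -5^( - 2)*29^1*101^1 * 151^1 *24919^(-1)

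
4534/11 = 412 + 2/11= 412.18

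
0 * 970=0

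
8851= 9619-768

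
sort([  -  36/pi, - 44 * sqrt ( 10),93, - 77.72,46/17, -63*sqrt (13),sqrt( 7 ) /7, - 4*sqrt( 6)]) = [-63 *sqrt(13 ), - 44*sqrt( 10 ) , - 77.72, - 36/pi, - 4*sqrt( 6),sqrt (7) /7,46/17,93] 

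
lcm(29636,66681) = 266724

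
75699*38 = 2876562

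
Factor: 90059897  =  17^1*83^2*769^1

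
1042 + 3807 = 4849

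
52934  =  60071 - 7137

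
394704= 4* 98676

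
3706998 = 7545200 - 3838202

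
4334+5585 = 9919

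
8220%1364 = 36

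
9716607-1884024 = 7832583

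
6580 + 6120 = 12700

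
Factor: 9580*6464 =2^8*5^1*101^1*479^1 = 61925120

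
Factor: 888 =2^3*3^1 *37^1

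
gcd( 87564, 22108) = 4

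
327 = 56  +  271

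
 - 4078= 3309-7387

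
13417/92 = 13417/92 = 145.84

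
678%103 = 60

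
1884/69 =27 + 7/23 = 27.30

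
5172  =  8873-3701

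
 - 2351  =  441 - 2792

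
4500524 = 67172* 67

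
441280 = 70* 6304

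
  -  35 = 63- 98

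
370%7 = 6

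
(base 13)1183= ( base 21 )5CG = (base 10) 2473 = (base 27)3AG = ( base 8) 4651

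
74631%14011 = 4576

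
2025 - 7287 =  - 5262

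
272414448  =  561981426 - 289566978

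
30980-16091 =14889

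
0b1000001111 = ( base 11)43A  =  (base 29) i5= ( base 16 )20f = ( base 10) 527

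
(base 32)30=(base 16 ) 60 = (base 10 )96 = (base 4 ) 1200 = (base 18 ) 56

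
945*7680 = 7257600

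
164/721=164/721 =0.23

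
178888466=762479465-583590999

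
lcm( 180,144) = 720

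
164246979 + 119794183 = 284041162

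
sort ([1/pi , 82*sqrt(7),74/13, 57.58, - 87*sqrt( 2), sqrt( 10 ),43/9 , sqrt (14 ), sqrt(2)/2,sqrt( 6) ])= [ - 87*sqrt(2 ), 1/pi, sqrt (2 ) /2,sqrt(6), sqrt(10), sqrt( 14 ),43/9, 74/13, 57.58,82 *sqrt( 7)] 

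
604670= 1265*478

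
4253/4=4253/4= 1063.25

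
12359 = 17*727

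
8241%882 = 303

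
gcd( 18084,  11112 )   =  12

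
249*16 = 3984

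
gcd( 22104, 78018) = 6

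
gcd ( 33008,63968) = 16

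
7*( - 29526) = - 206682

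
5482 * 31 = 169942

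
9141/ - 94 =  - 9141/94 = - 97.24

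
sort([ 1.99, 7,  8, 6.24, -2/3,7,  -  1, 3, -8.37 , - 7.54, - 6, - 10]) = [ - 10 , - 8.37, - 7.54, - 6, - 1, - 2/3,1.99,3, 6.24 , 7,7, 8]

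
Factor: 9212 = 2^2*7^2*47^1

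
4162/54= 77 + 2/27 =77.07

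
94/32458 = 47/16229= 0.00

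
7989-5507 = 2482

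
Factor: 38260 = 2^2* 5^1*1913^1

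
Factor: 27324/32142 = 2^1 * 3^2 * 23^1*487^(-1 )= 414/487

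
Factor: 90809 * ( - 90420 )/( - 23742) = 1368491630/3957=2^1*3^( - 1 )*  5^1*11^1*71^1 * 137^1*1279^1*1319^( - 1)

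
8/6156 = 2/1539 = 0.00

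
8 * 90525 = 724200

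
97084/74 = 48542/37=   1311.95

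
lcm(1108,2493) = 9972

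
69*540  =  37260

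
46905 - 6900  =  40005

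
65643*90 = 5907870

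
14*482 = 6748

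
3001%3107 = 3001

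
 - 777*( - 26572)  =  20646444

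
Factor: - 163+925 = 762 = 2^1*3^1*127^1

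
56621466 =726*77991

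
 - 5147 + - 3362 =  - 8509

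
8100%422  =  82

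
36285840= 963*37680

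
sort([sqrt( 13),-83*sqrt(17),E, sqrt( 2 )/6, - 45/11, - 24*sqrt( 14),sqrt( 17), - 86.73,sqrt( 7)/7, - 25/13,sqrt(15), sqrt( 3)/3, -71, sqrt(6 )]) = [ - 83*sqrt( 17), - 24*sqrt( 14) , - 86.73, - 71 , - 45/11,-25/13,sqrt(2)/6,sqrt ( 7)/7,sqrt(3)/3 , sqrt( 6 ),E,sqrt( 13),sqrt ( 15 ),sqrt (17 )] 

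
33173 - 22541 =10632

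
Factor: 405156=2^2*3^1*19^1*1777^1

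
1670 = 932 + 738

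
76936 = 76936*1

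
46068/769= 59 +697/769 = 59.91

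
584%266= 52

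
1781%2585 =1781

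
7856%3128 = 1600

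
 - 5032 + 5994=962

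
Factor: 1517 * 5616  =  2^4  *  3^3*13^1*37^1*41^1= 8519472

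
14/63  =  2/9  =  0.22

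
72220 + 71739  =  143959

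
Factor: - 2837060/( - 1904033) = 2^2 * 5^1 * 797^( - 1) * 2389^( - 1)*141853^1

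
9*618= 5562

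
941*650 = 611650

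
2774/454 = 6 + 25/227 = 6.11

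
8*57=456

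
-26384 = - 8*3298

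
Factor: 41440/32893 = 160/127 =2^5*5^1*127^( - 1 )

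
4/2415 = 4/2415 = 0.00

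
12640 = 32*395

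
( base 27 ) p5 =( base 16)2A8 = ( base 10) 680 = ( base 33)kk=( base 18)21e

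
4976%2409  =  158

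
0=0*8940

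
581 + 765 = 1346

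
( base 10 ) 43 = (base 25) 1I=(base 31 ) 1C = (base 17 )29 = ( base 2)101011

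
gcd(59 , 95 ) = 1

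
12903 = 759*17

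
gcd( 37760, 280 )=40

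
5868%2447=974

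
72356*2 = 144712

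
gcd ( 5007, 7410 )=3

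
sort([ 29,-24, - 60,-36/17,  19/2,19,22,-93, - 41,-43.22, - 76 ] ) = [ - 93,  -  76, -60, - 43.22, - 41,-24, - 36/17,19/2, 19, 22,29 ] 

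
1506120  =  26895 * 56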